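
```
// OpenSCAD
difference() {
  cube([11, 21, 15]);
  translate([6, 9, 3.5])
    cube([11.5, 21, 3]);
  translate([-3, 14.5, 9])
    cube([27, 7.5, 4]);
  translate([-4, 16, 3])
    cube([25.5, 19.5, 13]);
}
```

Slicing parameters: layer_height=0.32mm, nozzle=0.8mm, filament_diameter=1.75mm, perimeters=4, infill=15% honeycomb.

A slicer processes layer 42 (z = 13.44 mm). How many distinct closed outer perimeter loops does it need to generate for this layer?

1

At z = 13.44 mm: the 11×21 cube contributes its full rectangle; the cube at (6, 9) does not reach this height (z outside [3.5, 6.5]); the cube at (-3, 14.5) is not intersected at this z (z outside [9, 13]); the cube at (-4, 16) is present — its section is the full 25.5×19.5 rectangle; After the difference (first − rest): starting from the 11×21 cube, the 25.5×19.5 cube at (-4, 16) partially overlaps it — only the 55.00 mm² overlap (of its 497.25 mm²) is removed, clipping the outline — 1 connected region. The result has 1 disconnected region.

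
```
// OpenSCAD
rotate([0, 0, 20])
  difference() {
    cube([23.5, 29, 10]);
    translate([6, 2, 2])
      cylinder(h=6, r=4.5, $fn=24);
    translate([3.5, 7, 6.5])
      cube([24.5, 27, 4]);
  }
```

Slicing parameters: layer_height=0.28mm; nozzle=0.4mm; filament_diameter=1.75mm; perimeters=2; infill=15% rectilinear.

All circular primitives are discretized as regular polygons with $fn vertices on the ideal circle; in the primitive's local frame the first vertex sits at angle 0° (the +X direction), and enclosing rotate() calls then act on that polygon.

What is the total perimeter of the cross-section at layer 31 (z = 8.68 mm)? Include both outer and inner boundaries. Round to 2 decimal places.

105.00 mm

At z = 8.68 mm: the cube is present — its section is the full 23.5×29 rectangle (perimeter 105.00 mm); the cylinder at (6, 2) is not intersected at this z (z outside [2, 8]); the cube at (3.5, 7) is present — its section is the full 24.5×27 rectangle (perimeter 103.00 mm); Subtracting the remaining from the first: starting from the 23.5×29 cube, the 24.5×27 cube at (3.5, 7) partially overlaps it — only the 440.00 mm² overlap (of its 661.50 mm²) is removed, clipping the outline — boundary = 105.00 mm; (rotated 20° about Z; rotation is an isometry so areas/perimeters/island counts are preserved). Overall, the cross-section is a single solid region. Total boundary length (outer) = 105.00 mm.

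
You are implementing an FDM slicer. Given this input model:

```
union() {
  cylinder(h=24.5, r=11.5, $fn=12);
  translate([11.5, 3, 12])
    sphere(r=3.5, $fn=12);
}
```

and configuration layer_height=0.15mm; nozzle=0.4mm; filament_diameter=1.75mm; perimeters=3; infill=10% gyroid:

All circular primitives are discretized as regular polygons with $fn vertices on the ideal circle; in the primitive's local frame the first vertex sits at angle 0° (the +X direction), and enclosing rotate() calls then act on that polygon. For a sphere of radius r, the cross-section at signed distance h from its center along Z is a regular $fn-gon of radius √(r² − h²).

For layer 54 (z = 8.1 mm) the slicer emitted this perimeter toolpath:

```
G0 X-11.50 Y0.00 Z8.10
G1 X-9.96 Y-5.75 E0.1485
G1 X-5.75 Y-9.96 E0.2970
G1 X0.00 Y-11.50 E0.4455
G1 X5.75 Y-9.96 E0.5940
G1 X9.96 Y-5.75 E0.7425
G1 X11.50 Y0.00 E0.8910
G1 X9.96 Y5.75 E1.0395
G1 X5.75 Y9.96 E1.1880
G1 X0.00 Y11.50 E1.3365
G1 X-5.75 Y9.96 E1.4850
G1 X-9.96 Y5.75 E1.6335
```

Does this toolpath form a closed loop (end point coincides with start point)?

no

Start point (G0): (-11.50, 0.00). End point (last G1): the path does not return to the start — open.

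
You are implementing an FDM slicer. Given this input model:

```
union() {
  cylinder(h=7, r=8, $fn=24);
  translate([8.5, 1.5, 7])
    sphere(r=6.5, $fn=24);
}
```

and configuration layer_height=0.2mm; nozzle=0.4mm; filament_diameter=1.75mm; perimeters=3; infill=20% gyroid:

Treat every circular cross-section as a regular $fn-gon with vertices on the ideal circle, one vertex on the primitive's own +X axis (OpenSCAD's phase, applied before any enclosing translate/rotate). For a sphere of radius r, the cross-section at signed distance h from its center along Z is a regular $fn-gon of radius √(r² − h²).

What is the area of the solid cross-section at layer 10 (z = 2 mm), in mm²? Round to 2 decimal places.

At z = 2 mm: the cylinder: section is a regular 24-gon, circumradius r=8 (area = (24/2)·8.000²·sin(360°/24) = 198.77 mm²); the r=6.5 sphere at (8.5, 1.5) slices to a regular 24-gon of circumradius 4.153 (√(r²−h²) with h=5 from center) (area = (24/2)·4.153²·sin(360°/24) = 53.58 mm²); Combining (union): the regions partially overlap — summed areas 252.35 mm² minus the doubly-counted overlap 18.55 mm² gives 233.80 mm² — area = 233.80 mm². Overall, the cross-section is a single solid region. Net area = 233.80 mm².

233.80 mm²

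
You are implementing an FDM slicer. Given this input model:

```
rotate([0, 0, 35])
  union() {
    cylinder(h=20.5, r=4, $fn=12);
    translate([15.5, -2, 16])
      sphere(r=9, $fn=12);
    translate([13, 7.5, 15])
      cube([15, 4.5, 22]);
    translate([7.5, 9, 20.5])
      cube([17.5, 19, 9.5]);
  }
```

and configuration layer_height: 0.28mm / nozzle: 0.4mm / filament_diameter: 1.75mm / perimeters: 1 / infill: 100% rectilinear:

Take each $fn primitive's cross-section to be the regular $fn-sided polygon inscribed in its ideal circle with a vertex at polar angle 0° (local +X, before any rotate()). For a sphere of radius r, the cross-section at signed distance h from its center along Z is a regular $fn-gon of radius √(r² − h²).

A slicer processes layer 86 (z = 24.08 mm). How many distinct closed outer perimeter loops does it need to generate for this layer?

2

At z = 24.08 mm: the cylinder does not reach this height (z outside [0, 20.5]); the r=9 sphere at (15.5, -2) contributes a regular 12-gon of circumradius √(9²−8.08²) = 3.964; the 15×4.5 cube at (13, 7.5) contributes its full rectangle; the cube at (7.5, 9) is present — its section is the full 17.5×19 rectangle; Combining (union): the regions partially overlap (shared area 36.00 mm²), so overlapping operands fuse into one piece — 2 connected regions; (whole slice rotated 35° about Z — lengths, areas and connectivity unchanged). The result has 2 disconnected regions.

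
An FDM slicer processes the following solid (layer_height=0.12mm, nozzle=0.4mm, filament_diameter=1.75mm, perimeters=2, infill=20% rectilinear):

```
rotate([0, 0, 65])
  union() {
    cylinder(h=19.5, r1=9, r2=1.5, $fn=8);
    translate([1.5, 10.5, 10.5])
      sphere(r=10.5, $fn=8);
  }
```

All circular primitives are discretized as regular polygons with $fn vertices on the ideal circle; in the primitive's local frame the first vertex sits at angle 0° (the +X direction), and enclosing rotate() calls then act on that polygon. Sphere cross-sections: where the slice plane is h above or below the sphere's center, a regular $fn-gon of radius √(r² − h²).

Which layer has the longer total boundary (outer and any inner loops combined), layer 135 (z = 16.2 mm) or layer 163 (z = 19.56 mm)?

layer 135 (z = 16.2 mm)

Layer 135 (z = 16.2): the cone: at t=0.831 of its height the radius interpolates to r₁+(r₂−r₁)t = 2.769, giving a regular 8-gon of that circumradius (perimeter = 2·8·2.769·sin(180°/8) = 16.96 mm); the r=10.5 sphere at (1.5, 10.5) contributes a regular 8-gon of circumradius √(10.5²−5.7²) = 8.818 (perimeter = 2·8·8.818·sin(180°/8) = 53.99 mm); Taking the union: the regions partially overlap (shared area 0.96 mm²), so the edge portions inside another operand are dropped and the merged outline is re-measured after clipping — boundary = 65.38 mm; (rotated 65° about Z; rotation is an isometry so areas/perimeters/island counts are preserved). So its perimeter = 65.38 mm. Layer 163 (z = 19.56): the cone is not intersected at this z (z outside [0, 19.5]); the sphere at (1.5, 10.5): section is a regular 8-gon, circumradius = √(r²−h²) = √(10.5²−9.06²) = 5.307 (perimeter = 2·8·5.307·sin(180°/8) = 32.50 mm); Taking the union: only the r=10.5 sphere at (1.5, 10.5) is present, so the union is just that shape — boundary = 32.50 mm; (rotated 65° about Z; rotation is an isometry so areas/perimeters/island counts are preserved). So its perimeter = 32.50 mm. Layer 135 is larger (65.38 vs 32.50 mm).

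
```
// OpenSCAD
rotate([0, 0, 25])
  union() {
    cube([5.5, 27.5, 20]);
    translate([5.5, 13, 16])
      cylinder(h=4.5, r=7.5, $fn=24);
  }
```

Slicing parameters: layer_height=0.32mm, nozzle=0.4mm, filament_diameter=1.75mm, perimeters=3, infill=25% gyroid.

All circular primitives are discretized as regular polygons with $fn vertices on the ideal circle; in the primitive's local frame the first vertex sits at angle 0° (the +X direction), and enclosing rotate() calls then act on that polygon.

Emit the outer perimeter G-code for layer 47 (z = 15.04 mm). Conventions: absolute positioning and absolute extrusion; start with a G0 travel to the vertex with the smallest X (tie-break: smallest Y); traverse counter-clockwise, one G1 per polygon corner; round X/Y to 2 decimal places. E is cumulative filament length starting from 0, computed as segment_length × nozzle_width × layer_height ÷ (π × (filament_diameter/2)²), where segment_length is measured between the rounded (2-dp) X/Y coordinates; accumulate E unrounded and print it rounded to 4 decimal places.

At z = 15.04 mm: the 5.5×27.5 cube contributes its full rectangle; the cylinder at (5.5, 13) does not reach this height (z outside [16, 20.5]); Combining (union): only the 5.5×27.5 cube is present, so the union is just that shape — 1 connected region; (whole slice rotated 25° about Z — lengths, areas and connectivity unchanged). The outline is a single polygon with 4 vertices. Extrusion per mm of travel: 0.4 × 0.32 / (π × 0.875²) = 0.053216. Accumulating E over each segment gives final E = 3.5119.

G0 X-11.62 Y24.92 Z15.04
G1 X0.00 Y0.00 E1.4632
G1 X4.98 Y2.32 E1.7556
G1 X-6.64 Y27.25 E3.2193
G1 X-11.62 Y24.92 E3.5119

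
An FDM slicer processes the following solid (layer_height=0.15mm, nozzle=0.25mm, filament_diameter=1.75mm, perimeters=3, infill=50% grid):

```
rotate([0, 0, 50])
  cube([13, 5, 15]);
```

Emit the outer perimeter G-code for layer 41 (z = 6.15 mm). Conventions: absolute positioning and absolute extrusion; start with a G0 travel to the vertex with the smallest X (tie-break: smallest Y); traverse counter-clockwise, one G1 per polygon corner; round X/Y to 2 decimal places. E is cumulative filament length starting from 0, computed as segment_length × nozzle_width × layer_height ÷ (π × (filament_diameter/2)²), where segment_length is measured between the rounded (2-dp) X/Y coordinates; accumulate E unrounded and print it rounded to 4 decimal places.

G0 X-3.83 Y3.21 Z6.15
G1 X0.00 Y0.00 E0.0779
G1 X8.36 Y9.96 E0.2806
G1 X4.53 Y13.17 E0.3586
G1 X-3.83 Y3.21 E0.5613

At z = 6.15 mm: the cube (footprint 13×5) is included at this height; (whole slice rotated 50° about Z — lengths, areas and connectivity unchanged). The outline is a single polygon with 4 vertices. Extrusion per mm of travel: 0.25 × 0.15 / (π × 0.875²) = 0.015591. Accumulating E over each segment gives final E = 0.5613.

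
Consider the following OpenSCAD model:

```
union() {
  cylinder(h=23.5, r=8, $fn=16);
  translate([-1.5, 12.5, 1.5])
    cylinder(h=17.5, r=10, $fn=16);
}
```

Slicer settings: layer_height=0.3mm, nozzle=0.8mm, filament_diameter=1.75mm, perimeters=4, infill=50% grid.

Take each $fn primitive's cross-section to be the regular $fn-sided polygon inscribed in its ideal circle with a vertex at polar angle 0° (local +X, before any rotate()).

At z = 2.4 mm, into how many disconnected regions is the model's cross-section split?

At z = 2.4 mm: the r=8 cylinder contributes a regular 16-gon of circumradius 8; the r=10 cylinder at (-1.5, 12.5) gives a regular 16-gon of circumradius 10 (constant along its height); Combining (union): the regions partially overlap (shared area 44.35 mm²), so overlapping operands fuse into one piece — 1 connected region. The result has 1 disconnected region.

1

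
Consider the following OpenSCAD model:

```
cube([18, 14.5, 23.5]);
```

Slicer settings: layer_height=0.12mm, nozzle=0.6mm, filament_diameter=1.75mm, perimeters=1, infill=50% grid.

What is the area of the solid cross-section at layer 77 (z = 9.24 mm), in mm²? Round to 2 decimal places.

At z = 9.24 mm: the cube is present — its section is the full 18×14.5 rectangle (area 261.00 mm²). Overall, the cross-section is a single solid region. Net area = 261.00 mm².

261.00 mm²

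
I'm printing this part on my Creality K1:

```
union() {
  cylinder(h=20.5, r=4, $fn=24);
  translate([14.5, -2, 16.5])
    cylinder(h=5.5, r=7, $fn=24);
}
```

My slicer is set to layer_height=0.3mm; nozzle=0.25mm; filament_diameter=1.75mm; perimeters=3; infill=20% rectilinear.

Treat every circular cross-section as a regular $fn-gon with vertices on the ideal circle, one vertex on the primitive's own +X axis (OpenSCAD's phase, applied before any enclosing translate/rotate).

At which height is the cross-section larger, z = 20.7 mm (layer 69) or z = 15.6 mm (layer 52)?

layer 69 (z = 20.7 mm)

Layer 69 (z = 20.7): the cylinder is not intersected at this z (z outside [0, 20.5]); the r=7 cylinder at (14.5, -2) contributes a regular 24-gon of circumradius 7 (area = (24/2)·7.000²·sin(360°/24) = 152.19 mm²); Combining (union): only the r=7 cylinder at (14.5, -2) is present, so the union is just that shape — area = 152.19 mm². So its area = 152.19 mm². Layer 52 (z = 15.6): the r=4 cylinder gives a regular 24-gon of circumradius 4 (constant along its height) (area = (24/2)·4.000²·sin(360°/24) = 49.69 mm²); the cylinder at (14.5, -2) is not intersected at this z (z outside [16.5, 22]); Merging all regions: only the r=4 cylinder is present, so the union is just that shape — area = 49.69 mm². So its area = 49.69 mm². Layer 69 is larger (152.19 vs 49.69 mm²).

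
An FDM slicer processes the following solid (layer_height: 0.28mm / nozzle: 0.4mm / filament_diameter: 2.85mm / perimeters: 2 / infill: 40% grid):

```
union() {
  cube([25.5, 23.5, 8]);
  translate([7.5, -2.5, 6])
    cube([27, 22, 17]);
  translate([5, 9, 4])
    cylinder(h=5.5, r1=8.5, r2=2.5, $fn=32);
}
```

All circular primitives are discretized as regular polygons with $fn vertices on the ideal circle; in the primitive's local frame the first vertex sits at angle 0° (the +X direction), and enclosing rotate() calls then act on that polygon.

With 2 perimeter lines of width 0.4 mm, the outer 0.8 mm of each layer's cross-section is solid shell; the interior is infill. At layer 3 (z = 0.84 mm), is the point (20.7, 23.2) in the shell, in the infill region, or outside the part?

At z = 0.84 mm: the cube is present — its section is the full 25.5×23.5 rectangle; the cube at (7.5, -2.5) is absent (z outside [6, 23]); the cone at (5, 9) is not intersected at this z (z outside [4, 9.5]); Taking the union: only the 25.5×23.5 cube is present, so the union is just that shape — 1 connected region. Overall, the cross-section is a single solid region. The nearest boundary edge runs (25.50, 23.50)→(0.00, 23.50); distance from the point to it = 0.30 mm. The point is inside the cross-section, 0.30 mm from the nearest boundary — within the 0.8 mm shell band (2 × 0.4).

shell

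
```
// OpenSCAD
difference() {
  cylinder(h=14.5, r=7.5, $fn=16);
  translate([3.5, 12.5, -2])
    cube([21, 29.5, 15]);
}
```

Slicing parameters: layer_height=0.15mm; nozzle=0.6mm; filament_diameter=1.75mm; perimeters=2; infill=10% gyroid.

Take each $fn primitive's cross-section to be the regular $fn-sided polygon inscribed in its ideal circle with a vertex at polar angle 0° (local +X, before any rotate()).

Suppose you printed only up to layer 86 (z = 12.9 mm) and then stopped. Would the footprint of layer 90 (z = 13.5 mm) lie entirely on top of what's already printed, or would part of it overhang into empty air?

entirely on top

Compare the two slices. At z = 12.9: the r=7.5 cylinder contributes a regular 16-gon of circumradius 7.5 (area = (16/2)·7.500²·sin(360°/16) = 172.21 mm²); the cube at (3.5, 12.5) is present — its section is the full 21×29.5 rectangle (area 619.50 mm²); After the difference (first − rest): starting from the r=7.5 cylinder (172.21 mm²), the 21×29.5 cube at (3.5, 12.5) misses the remaining region (no effect) — area = 172.21 mm². At z = 13.5: the r=7.5 cylinder gives a regular 16-gon of circumradius 7.5 (constant along its height) (area = (16/2)·7.500²·sin(360°/16) = 172.21 mm²); the cube at (3.5, 12.5) is absent (z outside [-2, 13]); Subtracting the remaining from the first: none of the subtracted shapes is present at this height, so the r=7.5 cylinder is unchanged — area = 172.21 mm². Checking containment: the cross-section at z = 13.5 is a subset of the cross-section at z = 12.9.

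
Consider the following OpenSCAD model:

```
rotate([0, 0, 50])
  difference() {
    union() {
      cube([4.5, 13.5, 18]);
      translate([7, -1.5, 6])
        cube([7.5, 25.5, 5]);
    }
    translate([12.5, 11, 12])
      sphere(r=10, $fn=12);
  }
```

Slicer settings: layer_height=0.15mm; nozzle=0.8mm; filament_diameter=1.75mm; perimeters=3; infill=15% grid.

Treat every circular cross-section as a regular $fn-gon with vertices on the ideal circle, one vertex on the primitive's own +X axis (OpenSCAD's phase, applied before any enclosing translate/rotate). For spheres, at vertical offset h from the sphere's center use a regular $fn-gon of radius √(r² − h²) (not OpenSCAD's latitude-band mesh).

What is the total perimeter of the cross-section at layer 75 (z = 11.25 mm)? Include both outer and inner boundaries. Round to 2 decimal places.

35.23 mm

At z = 11.25 mm: the 4.5×13.5 cube contributes its full rectangle (perimeter 36.00 mm); the cube at (7, -1.5) is absent (z outside [6, 11]); Combining (union): only the 4.5×13.5 cube is present, so the union is just that shape — boundary = 36.00 mm; the sphere at (12.5, 11): section is a regular 12-gon, circumradius = √(r²−h²) = √(10²−0.75²) = 9.972 (perimeter = 2·12·9.972·sin(180°/12) = 61.94 mm); After the difference (first − rest): starting from the result so far, the r=10 sphere at (12.5, 11) partially overlaps it — only the 10.80 mm² overlap (of its 298.31 mm²) is removed, clipping the outline — boundary = 35.23 mm; (whole slice rotated 50° about Z — lengths, areas and connectivity unchanged). Overall, the cross-section is a single solid region. Total boundary length (outer) = 35.23 mm.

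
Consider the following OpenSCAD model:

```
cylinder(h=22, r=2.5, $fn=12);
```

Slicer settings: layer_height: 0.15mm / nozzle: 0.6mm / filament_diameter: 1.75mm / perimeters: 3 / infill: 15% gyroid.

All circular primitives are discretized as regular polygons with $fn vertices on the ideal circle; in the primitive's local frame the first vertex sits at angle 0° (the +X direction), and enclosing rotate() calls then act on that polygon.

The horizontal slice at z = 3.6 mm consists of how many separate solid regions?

At z = 3.6 mm: the cylinder: section is a regular 12-gon, circumradius r=2.5. The result has 1 disconnected region.

1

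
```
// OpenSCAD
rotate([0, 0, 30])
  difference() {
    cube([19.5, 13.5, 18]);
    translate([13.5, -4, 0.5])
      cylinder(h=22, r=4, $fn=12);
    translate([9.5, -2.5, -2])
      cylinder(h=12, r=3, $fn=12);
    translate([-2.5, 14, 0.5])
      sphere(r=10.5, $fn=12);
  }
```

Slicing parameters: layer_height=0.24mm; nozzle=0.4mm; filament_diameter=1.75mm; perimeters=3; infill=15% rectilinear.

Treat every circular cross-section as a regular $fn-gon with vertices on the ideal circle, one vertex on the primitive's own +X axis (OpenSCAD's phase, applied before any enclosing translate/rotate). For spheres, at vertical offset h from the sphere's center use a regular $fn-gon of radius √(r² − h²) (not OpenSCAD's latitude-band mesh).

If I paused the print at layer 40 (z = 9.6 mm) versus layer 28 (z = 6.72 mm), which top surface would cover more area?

layer 40 (z = 9.6 mm)

Layer 40 (z = 9.6): the cube is present — its section is the full 19.5×13.5 rectangle (area 263.25 mm²); the r=4 cylinder at (13.5, -4) gives a regular 12-gon of circumradius 4 (constant along its height) (area = (12/2)·4.000²·sin(360°/12) = 48.00 mm²); the r=3 cylinder at (9.5, -2.5) contributes a regular 12-gon of circumradius 3 (area = (12/2)·3.000²·sin(360°/12) = 27.00 mm²); the r=10.5 sphere at (-2.5, 14) contributes a regular 12-gon of circumradius √(10.5²−9.1²) = 5.238 (area = (12/2)·5.238²·sin(360°/12) = 82.32 mm²); Taking the first minus the rest: starting from the 19.5×13.5 cube (263.25 mm²), the r=4 cylinder at (13.5, -4) misses the remaining region (no effect); the r=3 cylinder at (9.5, -2.5) partially overlaps it — only the 0.91 mm² overlap (of its 27.00 mm²) is removed, clipping the outline; the r=10.5 sphere at (-2.5, 14) partially overlaps it — only the 6.99 mm² overlap (of its 82.32 mm²) is removed, clipping the outline — area = 255.36 mm²; (rotated 30° about Z; rotation is an isometry so areas/perimeters/island counts are preserved). So its area = 255.36 mm². Layer 28 (z = 6.72): the cube is present — its section is the full 19.5×13.5 rectangle (area 263.25 mm²); the cylinder at (13.5, -4): section is a regular 12-gon, circumradius r=4 (area = (12/2)·4.000²·sin(360°/12) = 48.00 mm²); the r=3 cylinder at (9.5, -2.5) contributes a regular 12-gon of circumradius 3 (area = (12/2)·3.000²·sin(360°/12) = 27.00 mm²); the r=10.5 sphere at (-2.5, 14) slices to a regular 12-gon of circumradius 8.459 (√(r²−h²) with h=6.22 from center) (area = (12/2)·8.459²·sin(360°/12) = 214.68 mm²); Subtracting the remaining from the first: starting from the 19.5×13.5 cube (263.25 mm²), the r=4 cylinder at (13.5, -4) misses the remaining region (no effect); the r=3 cylinder at (9.5, -2.5) partially overlaps it — only the 0.91 mm² overlap (of its 27.00 mm²) is removed, clipping the outline; the r=10.5 sphere at (-2.5, 14) partially overlaps it — only the 30.41 mm² overlap (of its 214.68 mm²) is removed, clipping the outline — area = 231.93 mm²; (whole slice rotated 30° about Z — lengths, areas and connectivity unchanged). So its area = 231.93 mm². Layer 40 is larger (255.36 vs 231.93 mm²).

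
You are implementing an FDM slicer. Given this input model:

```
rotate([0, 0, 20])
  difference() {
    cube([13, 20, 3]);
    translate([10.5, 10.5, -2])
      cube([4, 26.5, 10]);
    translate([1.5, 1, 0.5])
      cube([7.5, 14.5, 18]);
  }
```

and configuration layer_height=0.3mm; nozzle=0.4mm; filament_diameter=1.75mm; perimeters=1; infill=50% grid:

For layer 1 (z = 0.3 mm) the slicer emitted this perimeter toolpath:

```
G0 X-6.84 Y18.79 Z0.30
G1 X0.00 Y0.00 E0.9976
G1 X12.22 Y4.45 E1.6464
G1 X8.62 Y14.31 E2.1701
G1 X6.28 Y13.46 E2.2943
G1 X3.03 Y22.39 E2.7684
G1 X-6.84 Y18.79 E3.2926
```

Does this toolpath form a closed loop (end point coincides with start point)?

yes

Start point (G0): (-6.84, 18.79). End point (last G1): the path returns to the start — closed.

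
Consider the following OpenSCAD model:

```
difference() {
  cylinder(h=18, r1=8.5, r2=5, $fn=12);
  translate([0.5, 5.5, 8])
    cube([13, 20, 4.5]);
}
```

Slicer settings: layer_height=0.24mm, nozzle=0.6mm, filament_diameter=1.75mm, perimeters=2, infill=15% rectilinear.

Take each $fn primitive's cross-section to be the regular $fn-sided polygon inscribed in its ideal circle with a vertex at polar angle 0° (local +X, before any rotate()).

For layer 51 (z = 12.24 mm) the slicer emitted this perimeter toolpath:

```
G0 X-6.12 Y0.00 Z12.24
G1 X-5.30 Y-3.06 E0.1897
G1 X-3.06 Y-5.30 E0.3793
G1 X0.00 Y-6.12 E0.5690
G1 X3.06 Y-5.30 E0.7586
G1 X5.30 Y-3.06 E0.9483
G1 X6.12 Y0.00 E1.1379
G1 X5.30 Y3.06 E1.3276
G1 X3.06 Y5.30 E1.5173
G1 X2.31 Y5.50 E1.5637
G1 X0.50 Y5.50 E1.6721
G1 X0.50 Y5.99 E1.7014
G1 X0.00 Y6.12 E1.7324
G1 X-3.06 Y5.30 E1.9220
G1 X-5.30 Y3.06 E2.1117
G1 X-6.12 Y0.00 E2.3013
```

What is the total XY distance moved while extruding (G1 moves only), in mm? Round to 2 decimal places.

Sum the Euclidean lengths of each G1 segment: total = 38.44 mm.

38.44 mm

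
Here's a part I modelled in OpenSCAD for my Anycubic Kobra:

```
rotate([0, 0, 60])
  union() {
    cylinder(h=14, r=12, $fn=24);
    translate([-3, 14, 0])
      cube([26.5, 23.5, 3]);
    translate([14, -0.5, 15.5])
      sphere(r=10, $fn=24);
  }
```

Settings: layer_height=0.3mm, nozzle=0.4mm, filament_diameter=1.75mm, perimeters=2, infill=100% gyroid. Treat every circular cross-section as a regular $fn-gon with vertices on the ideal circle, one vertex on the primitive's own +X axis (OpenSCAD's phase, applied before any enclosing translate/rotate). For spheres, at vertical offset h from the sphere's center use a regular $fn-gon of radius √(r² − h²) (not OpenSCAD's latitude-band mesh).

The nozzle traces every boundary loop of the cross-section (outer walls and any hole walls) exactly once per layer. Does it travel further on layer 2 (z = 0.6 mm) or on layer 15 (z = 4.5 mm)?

layer 2 (z = 0.6 mm)

Layer 2 (z = 0.6): the cylinder: section is a regular 24-gon, circumradius r=12 (perimeter = 2·24·12.000·sin(180°/24) = 75.18 mm); the cube at (-3, 14) is present — its section is the full 26.5×23.5 rectangle (perimeter 100.00 mm); the sphere at (14, -0.5) is absent (|z−center|=14.900 > r=10); Combining (union): the 2 present regions are separate (no shared area or edge), so areas and boundary lengths simply add and each stays a separate island — boundary = 175.18 mm; (rotated 60° about Z; rotation is an isometry so areas/perimeters/island counts are preserved). So its perimeter = 175.18 mm. Layer 15 (z = 4.5): the r=12 cylinder gives a regular 24-gon of circumradius 12 (constant along its height) (perimeter = 2·24·12.000·sin(180°/24) = 75.18 mm); the cube at (-3, 14) does not reach this height (z outside [0, 3]); the sphere at (14, -0.5) is not intersected at this z (|z−center|=11.000 > r=10); Merging all regions: only the r=12 cylinder is present, so the union is just that shape — boundary = 75.18 mm; (whole slice rotated 60° about Z — lengths, areas and connectivity unchanged). So its perimeter = 75.18 mm. Layer 2 is larger (175.18 vs 75.18 mm).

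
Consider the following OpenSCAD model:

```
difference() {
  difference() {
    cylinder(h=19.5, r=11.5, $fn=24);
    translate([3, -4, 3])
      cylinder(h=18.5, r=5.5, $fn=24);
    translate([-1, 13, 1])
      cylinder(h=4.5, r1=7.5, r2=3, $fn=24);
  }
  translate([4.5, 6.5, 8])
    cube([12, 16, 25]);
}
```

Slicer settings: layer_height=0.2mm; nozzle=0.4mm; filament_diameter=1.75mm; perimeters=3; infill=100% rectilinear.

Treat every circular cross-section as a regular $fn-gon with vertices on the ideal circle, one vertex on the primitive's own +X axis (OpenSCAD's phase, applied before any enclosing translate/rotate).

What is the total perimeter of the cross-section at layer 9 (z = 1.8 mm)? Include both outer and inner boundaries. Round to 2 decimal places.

74.02 mm

At z = 1.8 mm: the r=11.5 cylinder contributes a regular 24-gon of circumradius 11.5 (perimeter = 2·24·11.500·sin(180°/24) = 72.05 mm); the cylinder at (3, -4) is not intersected at this z (z outside [3, 21.5]); the cone at (-1, 13): at t=0.178 of its height the radius interpolates to r₁+(r₂−r₁)t = 6.700, giving a regular 24-gon of that circumradius (perimeter = 2·24·6.700·sin(180°/24) = 41.98 mm); Taking the first minus the rest: starting from the r=11.5 cylinder, the cone at (-1, 13) partially overlaps it — only the 41.35 mm² overlap (of its 139.42 mm²) is removed, clipping the outline — boundary = 74.02 mm; the cube at (4.5, 6.5) does not reach this height (z outside [8, 33]); Taking the first minus the rest: none of the subtracted shapes is present at this height, so the result so far is unchanged — boundary = 74.02 mm. Overall, the cross-section is a single solid region. Total boundary length (outer) = 74.02 mm.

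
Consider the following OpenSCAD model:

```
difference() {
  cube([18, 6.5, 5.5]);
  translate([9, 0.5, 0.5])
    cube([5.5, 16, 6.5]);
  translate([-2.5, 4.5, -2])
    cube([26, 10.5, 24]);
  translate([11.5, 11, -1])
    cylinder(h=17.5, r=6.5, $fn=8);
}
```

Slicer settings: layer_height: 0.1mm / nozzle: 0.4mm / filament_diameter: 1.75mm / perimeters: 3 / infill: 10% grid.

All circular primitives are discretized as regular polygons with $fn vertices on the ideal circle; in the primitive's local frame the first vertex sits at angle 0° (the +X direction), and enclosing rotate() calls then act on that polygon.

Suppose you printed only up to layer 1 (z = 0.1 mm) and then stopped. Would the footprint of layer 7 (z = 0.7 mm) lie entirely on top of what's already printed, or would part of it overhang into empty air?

entirely on top

Compare the two slices. At z = 0.1: the cube is present — its section is the full 18×6.5 rectangle (area 117.00 mm²); the cube at (9, 0.5) does not reach this height (z outside [0.5, 7]); the cube at (-2.5, 4.5) (footprint 26×10.5) is included at this height (area 273.00 mm²); the r=6.5 cylinder at (11.5, 11) contributes a regular 8-gon of circumradius 6.5 (area = (8/2)·6.500²·sin(360°/8) = 119.50 mm²); Subtracting the remaining from the first: starting from the 18×6.5 cube (117.00 mm²), the 26×10.5 cube at (-2.5, 4.5) partially overlaps it — only the 36.00 mm² overlap (of its 273.00 mm²) is removed, clipping the outline; the r=6.5 cylinder at (11.5, 11) misses the remaining region (no effect) — area = 81.00 mm². At z = 0.7: the 18×6.5 cube contributes its full rectangle (area 117.00 mm²); the cube at (9, 0.5) is present — its section is the full 5.5×16 rectangle (area 88.00 mm²); the cube at (-2.5, 4.5) (footprint 26×10.5) is included at this height (area 273.00 mm²); the r=6.5 cylinder at (11.5, 11) gives a regular 8-gon of circumradius 6.5 (constant along its height) (area = (8/2)·6.500²·sin(360°/8) = 119.50 mm²); Taking the first minus the rest: starting from the 18×6.5 cube (117.00 mm²), the 5.5×16 cube at (9, 0.5) partially overlaps it — only the 33.00 mm² overlap (of its 88.00 mm²) is removed, clipping the outline; the 26×10.5 cube at (-2.5, 4.5) partially overlaps it — only the 25.00 mm² overlap (of its 273.00 mm²) is removed, clipping the outline; the r=6.5 cylinder at (11.5, 11) misses the remaining region (no effect) — area = 59.00 mm². Checking containment: the cross-section at z = 0.7 is a subset of the cross-section at z = 0.1.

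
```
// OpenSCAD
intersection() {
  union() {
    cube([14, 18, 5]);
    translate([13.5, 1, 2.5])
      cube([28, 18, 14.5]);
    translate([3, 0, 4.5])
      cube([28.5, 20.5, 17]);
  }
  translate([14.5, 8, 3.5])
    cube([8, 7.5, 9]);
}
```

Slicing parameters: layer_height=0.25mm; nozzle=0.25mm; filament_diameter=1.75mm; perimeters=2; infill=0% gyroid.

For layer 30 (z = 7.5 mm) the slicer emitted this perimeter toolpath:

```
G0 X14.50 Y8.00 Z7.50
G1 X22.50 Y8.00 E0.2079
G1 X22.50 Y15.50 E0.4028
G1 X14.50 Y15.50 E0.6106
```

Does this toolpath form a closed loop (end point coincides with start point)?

no

Start point (G0): (14.50, 8.00). End point (last G1): the path does not return to the start — open.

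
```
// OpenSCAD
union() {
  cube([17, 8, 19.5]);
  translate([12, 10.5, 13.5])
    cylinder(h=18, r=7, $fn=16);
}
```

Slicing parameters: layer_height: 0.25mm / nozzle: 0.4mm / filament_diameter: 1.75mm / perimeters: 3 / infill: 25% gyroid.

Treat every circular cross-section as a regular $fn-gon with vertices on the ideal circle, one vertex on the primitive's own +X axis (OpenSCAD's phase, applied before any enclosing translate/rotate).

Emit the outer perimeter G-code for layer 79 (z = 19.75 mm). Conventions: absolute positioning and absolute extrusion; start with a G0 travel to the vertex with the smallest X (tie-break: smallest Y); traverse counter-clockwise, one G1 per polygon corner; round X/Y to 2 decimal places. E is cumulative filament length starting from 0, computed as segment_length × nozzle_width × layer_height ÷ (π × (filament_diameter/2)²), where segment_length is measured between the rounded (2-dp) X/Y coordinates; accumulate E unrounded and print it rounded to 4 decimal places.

G0 X5.00 Y10.50 Z19.75
G1 X5.53 Y7.82 E0.1136
G1 X7.05 Y5.55 E0.2272
G1 X9.32 Y4.03 E0.3407
G1 X12.00 Y3.50 E0.4543
G1 X14.68 Y4.03 E0.5679
G1 X16.95 Y5.55 E0.6815
G1 X18.47 Y7.82 E0.7951
G1 X19.00 Y10.50 E0.9086
G1 X18.47 Y13.18 E1.0222
G1 X16.95 Y15.45 E1.1358
G1 X14.68 Y16.97 E1.2494
G1 X12.00 Y17.50 E1.3630
G1 X9.32 Y16.97 E1.4765
G1 X7.05 Y15.45 E1.5901
G1 X5.53 Y13.18 E1.7037
G1 X5.00 Y10.50 E1.8173

At z = 19.75 mm: the cube does not reach this height (z outside [0, 19.5]); the r=7 cylinder at (12, 10.5) gives a regular 16-gon of circumradius 7 (constant along its height); Combining (union): only the r=7 cylinder at (12, 10.5) is present, so the union is just that shape — 1 connected region. The outline is a single polygon with 16 vertices. Extrusion per mm of travel: 0.4 × 0.25 / (π × 0.875²) = 0.041575. Accumulating E over each segment gives final E = 1.8173.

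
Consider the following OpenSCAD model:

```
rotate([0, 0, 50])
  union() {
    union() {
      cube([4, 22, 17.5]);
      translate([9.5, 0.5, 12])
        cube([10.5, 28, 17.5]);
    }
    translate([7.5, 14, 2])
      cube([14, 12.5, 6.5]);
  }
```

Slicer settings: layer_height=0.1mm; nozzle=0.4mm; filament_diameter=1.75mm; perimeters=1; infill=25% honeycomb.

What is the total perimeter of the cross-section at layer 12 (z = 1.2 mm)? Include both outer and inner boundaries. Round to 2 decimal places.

52.00 mm

At z = 1.2 mm: the cube (footprint 4×22) is included at this height (perimeter 52.00 mm); the cube at (9.5, 0.5) is not intersected at this z (z outside [12, 29.5]); Taking the union: only the 4×22 cube is present, so the union is just that shape — boundary = 52.00 mm; the cube at (7.5, 14) is absent (z outside [2, 8.5]); Merging all regions: only that combined region is present, so the union is just that shape — boundary = 52.00 mm; (rotated 50° about Z; rotation is an isometry so areas/perimeters/island counts are preserved). Overall, the cross-section is a single solid region. Total boundary length (outer) = 52.00 mm.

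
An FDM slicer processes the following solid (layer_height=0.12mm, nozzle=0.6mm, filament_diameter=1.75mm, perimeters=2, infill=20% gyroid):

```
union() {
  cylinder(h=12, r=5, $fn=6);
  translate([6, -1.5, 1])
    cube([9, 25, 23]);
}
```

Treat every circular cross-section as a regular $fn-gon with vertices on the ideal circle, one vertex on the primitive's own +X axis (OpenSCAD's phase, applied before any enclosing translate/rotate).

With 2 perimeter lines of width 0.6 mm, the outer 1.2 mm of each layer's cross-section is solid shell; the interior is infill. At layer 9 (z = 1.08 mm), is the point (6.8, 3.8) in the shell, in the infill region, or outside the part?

shell

At z = 1.08 mm: the cylinder: section is a regular 6-gon, circumradius r=5; the cube at (6, -1.5) (footprint 9×25) is included at this height; Combining (union): the 2 present regions are separate (no shared area or edge), so areas and boundary lengths simply add and each stays a separate island — 2 connected regions. Overall, the cross-section has 2 separate islands. The nearest boundary edge runs (6.00, -1.50)→(6.00, 23.50); distance from the point to it = 0.80 mm. (Shell/infill is judged within the island containing the point — the largest one.) The point is inside the cross-section, 0.80 mm from the nearest boundary — within the 1.2 mm shell band (2 × 0.6).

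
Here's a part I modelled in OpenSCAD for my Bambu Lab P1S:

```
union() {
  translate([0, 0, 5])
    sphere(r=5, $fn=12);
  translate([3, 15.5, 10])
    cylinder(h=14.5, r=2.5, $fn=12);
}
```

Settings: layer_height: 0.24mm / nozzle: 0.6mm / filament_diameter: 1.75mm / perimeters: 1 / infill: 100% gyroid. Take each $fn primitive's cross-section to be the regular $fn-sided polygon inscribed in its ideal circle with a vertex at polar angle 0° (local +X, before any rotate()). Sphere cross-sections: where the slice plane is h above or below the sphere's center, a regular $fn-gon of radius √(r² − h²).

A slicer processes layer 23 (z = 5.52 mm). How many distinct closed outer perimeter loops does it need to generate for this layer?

At z = 5.52 mm: the sphere: section is a regular 12-gon, circumradius = √(r²−h²) = √(5²−0.52²) = 4.973; the cylinder at (3, 15.5) is absent (z outside [10, 24.5]); Combining (union): only the r=5 sphere is present, so the union is just that shape — 1 connected region. The result has 1 disconnected region.

1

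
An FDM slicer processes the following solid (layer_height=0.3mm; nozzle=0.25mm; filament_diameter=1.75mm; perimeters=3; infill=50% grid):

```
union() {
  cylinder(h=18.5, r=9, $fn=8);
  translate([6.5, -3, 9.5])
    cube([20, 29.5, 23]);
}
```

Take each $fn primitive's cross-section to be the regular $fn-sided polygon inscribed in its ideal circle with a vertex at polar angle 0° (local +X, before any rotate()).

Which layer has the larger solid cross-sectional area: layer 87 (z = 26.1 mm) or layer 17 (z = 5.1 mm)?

Layer 87 (z = 26.1): the cylinder is not intersected at this z (z outside [0, 18.5]); the cube at (6.5, -3) is present — its section is the full 20×29.5 rectangle (area 590.00 mm²); Combining (union): only the 20×29.5 cube at (6.5, -3) is present, so the union is just that shape — area = 590.00 mm². So its area = 590.00 mm². Layer 17 (z = 5.1): the cylinder: section is a regular 8-gon, circumradius r=9 (area = (8/2)·9.000²·sin(360°/8) = 229.10 mm²); the cube at (6.5, -3) is absent (z outside [9.5, 32.5]); Merging all regions: only the r=9 cylinder is present, so the union is just that shape — area = 229.10 mm². So its area = 229.10 mm². Layer 87 is larger (590.00 vs 229.10 mm²).

layer 87 (z = 26.1 mm)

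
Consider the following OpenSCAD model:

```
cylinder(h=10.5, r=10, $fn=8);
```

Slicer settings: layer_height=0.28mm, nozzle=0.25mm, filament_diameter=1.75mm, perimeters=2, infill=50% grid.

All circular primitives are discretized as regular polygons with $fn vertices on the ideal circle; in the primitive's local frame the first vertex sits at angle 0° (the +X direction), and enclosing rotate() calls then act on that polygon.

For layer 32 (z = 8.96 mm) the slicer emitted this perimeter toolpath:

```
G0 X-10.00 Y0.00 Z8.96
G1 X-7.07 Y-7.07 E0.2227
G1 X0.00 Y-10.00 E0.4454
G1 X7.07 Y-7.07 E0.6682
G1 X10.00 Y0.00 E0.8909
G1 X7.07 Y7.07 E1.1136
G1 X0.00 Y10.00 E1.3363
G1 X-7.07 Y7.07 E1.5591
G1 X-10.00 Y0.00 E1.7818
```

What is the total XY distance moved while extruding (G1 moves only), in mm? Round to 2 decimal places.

61.22 mm

Sum the Euclidean lengths of each G1 segment: total = 61.22 mm.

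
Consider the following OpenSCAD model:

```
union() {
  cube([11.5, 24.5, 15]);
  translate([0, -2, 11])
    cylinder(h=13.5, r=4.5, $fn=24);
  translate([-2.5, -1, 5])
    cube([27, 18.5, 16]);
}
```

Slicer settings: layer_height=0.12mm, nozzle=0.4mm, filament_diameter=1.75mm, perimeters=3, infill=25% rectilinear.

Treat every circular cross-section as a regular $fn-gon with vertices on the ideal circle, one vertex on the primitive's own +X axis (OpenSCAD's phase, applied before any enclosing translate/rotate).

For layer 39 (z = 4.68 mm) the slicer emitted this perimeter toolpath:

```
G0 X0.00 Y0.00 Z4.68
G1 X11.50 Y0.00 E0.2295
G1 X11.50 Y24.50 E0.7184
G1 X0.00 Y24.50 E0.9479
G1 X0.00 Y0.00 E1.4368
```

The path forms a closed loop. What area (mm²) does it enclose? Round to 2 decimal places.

Apply the shoelace formula to the sequence of (X, Y) vertices; enclosed area = 281.75 mm².

281.75 mm²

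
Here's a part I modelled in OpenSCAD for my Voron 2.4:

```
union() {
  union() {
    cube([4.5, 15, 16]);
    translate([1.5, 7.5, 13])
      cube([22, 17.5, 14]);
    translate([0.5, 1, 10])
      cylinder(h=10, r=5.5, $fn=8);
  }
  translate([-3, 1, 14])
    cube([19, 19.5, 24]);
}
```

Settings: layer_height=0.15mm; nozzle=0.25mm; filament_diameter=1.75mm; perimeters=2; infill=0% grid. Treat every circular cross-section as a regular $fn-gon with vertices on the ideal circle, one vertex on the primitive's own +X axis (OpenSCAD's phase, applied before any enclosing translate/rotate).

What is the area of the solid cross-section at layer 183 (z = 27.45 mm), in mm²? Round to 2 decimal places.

370.50 mm²

At z = 27.45 mm: the cube does not reach this height (z outside [0, 16]); the cube at (1.5, 7.5) does not reach this height (z outside [13, 27]); the cylinder at (0.5, 1) is absent (z outside [10, 20]); Taking the union: nothing is present at this height; the cube at (-3, 1) is present — its section is the full 19×19.5 rectangle (area 370.50 mm²); Taking the union: only the 19×19.5 cube at (-3, 1) is present, so the union is just that shape — area = 370.50 mm². Overall, the cross-section is a single solid region. Net area = 370.50 mm².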